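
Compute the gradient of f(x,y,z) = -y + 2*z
(0, -1, 2)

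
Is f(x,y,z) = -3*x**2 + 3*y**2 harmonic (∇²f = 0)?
Yes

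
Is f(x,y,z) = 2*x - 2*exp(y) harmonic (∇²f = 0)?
No, ∇²f = -2*exp(y)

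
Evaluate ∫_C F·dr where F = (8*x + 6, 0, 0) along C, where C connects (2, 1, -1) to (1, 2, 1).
-18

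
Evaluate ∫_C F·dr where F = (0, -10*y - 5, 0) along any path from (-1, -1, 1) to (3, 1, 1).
-10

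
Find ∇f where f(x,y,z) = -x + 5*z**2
(-1, 0, 10*z)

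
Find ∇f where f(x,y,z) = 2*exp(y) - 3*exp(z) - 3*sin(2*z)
(0, 2*exp(y), -3*exp(z) - 6*cos(2*z))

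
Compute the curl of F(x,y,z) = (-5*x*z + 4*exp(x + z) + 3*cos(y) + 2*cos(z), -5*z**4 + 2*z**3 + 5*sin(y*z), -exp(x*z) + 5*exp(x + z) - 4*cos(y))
(-5*y*cos(y*z) + 20*z**3 - 6*z**2 + 4*sin(y), -5*x + z*exp(x*z) - exp(x + z) - 2*sin(z), 3*sin(y))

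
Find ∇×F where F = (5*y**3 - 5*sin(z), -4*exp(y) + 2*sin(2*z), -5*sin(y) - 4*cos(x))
(-5*cos(y) - 4*cos(2*z), -4*sin(x) - 5*cos(z), -15*y**2)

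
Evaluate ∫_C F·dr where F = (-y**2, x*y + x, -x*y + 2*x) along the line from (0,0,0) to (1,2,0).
1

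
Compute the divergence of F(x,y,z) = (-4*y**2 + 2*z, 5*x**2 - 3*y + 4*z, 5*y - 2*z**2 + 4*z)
1 - 4*z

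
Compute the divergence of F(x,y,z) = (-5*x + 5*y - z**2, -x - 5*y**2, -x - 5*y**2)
-10*y - 5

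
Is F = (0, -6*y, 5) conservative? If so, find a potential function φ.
Yes, F is conservative. φ = -3*y**2 + 5*z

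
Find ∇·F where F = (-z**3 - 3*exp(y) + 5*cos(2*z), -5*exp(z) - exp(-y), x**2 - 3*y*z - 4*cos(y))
-3*y + exp(-y)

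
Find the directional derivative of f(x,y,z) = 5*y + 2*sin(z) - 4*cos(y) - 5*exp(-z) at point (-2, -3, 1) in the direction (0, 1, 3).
sqrt(10)*(6*E*cos(1) + E*(5 - 4*sin(3)) + 15)*exp(-1)/10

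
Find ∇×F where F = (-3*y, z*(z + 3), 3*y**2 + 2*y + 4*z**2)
(6*y - 2*z - 1, 0, 3)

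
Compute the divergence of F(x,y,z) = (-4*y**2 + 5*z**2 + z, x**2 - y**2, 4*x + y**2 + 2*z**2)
-2*y + 4*z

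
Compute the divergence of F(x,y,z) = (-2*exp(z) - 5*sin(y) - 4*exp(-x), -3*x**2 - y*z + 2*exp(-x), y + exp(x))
-z + 4*exp(-x)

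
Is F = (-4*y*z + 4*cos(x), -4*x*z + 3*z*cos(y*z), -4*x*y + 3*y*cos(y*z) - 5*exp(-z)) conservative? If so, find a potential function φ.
Yes, F is conservative. φ = -4*x*y*z + 4*sin(x) + 3*sin(y*z) + 5*exp(-z)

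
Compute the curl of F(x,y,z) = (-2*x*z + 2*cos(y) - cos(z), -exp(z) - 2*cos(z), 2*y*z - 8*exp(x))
(2*z + exp(z) - 2*sin(z), -2*x + 8*exp(x) + sin(z), 2*sin(y))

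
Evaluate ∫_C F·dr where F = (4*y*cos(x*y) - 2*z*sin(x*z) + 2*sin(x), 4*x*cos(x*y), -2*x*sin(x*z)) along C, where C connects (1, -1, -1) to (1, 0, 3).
2*cos(3) - 2*cos(1) + 4*sin(1)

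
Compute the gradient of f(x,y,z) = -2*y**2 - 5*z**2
(0, -4*y, -10*z)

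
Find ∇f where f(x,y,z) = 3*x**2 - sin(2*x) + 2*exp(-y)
(6*x - 2*cos(2*x), -2*exp(-y), 0)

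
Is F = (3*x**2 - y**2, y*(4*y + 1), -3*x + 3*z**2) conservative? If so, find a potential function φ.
No, ∇×F = (0, 3, 2*y) ≠ 0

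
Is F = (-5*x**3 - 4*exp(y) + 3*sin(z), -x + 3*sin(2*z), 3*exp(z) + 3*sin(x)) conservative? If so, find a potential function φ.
No, ∇×F = (-6*cos(2*z), -3*cos(x) + 3*cos(z), 4*exp(y) - 1) ≠ 0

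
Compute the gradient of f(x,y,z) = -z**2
(0, 0, -2*z)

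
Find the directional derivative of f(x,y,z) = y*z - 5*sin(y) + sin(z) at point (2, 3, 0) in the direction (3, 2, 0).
-10*sqrt(13)*cos(3)/13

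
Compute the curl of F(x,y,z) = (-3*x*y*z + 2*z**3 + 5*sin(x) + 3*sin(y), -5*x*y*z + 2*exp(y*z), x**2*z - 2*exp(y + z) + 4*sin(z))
(5*x*y - 2*y*exp(y*z) - 2*exp(y + z), -3*x*y - 2*x*z + 6*z**2, 3*x*z - 5*y*z - 3*cos(y))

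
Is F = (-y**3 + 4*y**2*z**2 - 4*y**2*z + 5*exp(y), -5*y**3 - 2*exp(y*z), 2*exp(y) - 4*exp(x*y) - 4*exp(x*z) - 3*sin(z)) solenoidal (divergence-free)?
No, ∇·F = -4*x*exp(x*z) - 15*y**2 - 2*z*exp(y*z) - 3*cos(z)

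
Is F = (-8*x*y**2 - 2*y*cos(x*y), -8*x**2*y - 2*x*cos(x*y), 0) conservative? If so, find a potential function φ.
Yes, F is conservative. φ = -4*x**2*y**2 - 2*sin(x*y)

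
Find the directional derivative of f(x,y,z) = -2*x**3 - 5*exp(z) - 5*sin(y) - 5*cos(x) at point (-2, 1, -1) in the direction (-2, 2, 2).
sqrt(3)*(-5 + E*(-5*cos(1) + 5*sin(2) + 24))*exp(-1)/3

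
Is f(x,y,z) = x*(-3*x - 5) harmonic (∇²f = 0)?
No, ∇²f = -6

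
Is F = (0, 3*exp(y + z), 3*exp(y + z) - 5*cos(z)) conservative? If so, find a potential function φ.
Yes, F is conservative. φ = 3*exp(y + z) - 5*sin(z)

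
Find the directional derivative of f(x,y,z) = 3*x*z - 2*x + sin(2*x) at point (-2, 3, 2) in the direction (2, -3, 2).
4*sqrt(17)*(-1 + cos(4))/17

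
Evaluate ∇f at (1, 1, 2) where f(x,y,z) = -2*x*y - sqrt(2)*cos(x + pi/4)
(-2 + sqrt(2)*sin(pi/4 + 1), -2, 0)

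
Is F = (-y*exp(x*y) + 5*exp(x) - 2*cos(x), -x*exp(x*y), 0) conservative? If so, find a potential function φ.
Yes, F is conservative. φ = 5*exp(x) - exp(x*y) - 2*sin(x)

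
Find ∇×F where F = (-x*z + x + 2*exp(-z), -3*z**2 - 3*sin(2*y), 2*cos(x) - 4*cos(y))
(6*z + 4*sin(y), -x + 2*sin(x) - 2*exp(-z), 0)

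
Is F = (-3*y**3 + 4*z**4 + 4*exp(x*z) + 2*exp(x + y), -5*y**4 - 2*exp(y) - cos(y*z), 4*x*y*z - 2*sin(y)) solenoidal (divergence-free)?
No, ∇·F = 4*x*y - 20*y**3 + 4*z*exp(x*z) + z*sin(y*z) - 2*exp(y) + 2*exp(x + y)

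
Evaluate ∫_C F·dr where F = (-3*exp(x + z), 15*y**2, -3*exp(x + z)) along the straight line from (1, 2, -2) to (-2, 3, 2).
3*exp(-1) + 92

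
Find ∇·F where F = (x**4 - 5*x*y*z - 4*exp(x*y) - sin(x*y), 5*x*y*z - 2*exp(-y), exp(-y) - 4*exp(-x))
4*x**3 + 5*x*z - 5*y*z - 4*y*exp(x*y) - y*cos(x*y) + 2*exp(-y)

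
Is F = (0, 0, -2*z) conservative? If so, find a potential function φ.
Yes, F is conservative. φ = -z**2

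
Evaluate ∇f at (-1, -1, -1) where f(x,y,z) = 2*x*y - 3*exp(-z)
(-2, -2, 3*E)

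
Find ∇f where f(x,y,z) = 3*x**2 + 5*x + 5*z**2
(6*x + 5, 0, 10*z)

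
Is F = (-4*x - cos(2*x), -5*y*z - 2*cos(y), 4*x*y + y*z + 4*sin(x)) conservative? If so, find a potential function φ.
No, ∇×F = (4*x + 5*y + z, -4*y - 4*cos(x), 0) ≠ 0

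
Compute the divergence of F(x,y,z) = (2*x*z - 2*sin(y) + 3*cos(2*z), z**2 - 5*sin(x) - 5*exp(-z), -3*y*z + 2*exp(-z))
-3*y + 2*z - 2*exp(-z)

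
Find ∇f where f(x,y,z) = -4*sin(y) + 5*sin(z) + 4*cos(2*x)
(-8*sin(2*x), -4*cos(y), 5*cos(z))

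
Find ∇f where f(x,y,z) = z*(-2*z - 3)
(0, 0, -4*z - 3)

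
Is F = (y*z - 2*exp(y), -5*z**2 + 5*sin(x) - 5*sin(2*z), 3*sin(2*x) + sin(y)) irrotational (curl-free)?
No, ∇×F = (10*z + cos(y) + 10*cos(2*z), y - 6*cos(2*x), -z + 2*exp(y) + 5*cos(x))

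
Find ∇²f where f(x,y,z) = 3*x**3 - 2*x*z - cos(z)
18*x + cos(z)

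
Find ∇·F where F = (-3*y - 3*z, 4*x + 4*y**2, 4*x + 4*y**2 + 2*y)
8*y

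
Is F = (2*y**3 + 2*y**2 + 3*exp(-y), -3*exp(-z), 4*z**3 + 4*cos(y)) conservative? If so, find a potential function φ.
No, ∇×F = (-4*sin(y) - 3*exp(-z), 0, -6*y**2 - 4*y + 3*exp(-y)) ≠ 0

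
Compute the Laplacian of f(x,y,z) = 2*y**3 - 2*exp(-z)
12*y - 2*exp(-z)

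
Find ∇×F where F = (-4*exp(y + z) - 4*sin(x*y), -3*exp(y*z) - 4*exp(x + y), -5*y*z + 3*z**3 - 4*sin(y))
(3*y*exp(y*z) - 5*z - 4*cos(y), -4*exp(y + z), 4*x*cos(x*y) - 4*exp(x + y) + 4*exp(y + z))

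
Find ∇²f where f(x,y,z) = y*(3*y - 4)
6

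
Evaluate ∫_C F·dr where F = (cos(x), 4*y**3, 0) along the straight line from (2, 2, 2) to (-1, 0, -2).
-16 - sin(2) - sin(1)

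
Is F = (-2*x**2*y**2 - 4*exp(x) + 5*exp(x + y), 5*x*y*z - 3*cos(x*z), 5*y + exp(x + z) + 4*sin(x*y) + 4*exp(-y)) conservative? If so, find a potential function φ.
No, ∇×F = (-5*x*y - 3*x*sin(x*z) + 4*x*cos(x*y) + 5 - 4*exp(-y), -4*y*cos(x*y) - exp(x + z), 4*x**2*y + 5*y*z + 3*z*sin(x*z) - 5*exp(x + y)) ≠ 0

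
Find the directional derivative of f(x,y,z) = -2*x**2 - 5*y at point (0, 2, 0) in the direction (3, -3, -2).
15*sqrt(22)/22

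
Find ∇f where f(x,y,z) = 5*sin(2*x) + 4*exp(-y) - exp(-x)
(10*cos(2*x) + exp(-x), -4*exp(-y), 0)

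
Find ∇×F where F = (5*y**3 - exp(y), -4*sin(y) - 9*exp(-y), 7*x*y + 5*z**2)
(7*x, -7*y, -15*y**2 + exp(y))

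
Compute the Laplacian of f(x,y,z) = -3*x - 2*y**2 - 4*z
-4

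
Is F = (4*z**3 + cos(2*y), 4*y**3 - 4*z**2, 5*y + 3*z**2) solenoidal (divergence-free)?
No, ∇·F = 12*y**2 + 6*z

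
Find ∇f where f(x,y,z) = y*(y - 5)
(0, 2*y - 5, 0)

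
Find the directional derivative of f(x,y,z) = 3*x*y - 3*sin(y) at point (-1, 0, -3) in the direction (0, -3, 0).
6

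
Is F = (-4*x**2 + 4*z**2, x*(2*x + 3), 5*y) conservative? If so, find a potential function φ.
No, ∇×F = (5, 8*z, 4*x + 3) ≠ 0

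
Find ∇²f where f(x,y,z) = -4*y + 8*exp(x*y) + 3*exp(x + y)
8*x**2*exp(x*y) + 8*y**2*exp(x*y) + 6*exp(x + y)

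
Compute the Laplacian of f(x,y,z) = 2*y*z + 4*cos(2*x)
-16*cos(2*x)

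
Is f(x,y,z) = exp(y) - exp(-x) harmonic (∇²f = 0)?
No, ∇²f = exp(y) - exp(-x)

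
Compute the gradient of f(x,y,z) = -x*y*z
(-y*z, -x*z, -x*y)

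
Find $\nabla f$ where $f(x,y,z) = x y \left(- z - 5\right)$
(-y*(z + 5), -x*(z + 5), -x*y)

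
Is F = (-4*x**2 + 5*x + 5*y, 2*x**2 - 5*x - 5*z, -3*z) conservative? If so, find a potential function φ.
No, ∇×F = (5, 0, 4*x - 10) ≠ 0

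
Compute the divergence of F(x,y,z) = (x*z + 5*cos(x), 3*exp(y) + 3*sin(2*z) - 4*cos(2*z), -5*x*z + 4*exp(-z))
-5*x + z + 3*exp(y) - 5*sin(x) - 4*exp(-z)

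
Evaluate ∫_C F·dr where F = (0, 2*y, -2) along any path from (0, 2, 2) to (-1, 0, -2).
4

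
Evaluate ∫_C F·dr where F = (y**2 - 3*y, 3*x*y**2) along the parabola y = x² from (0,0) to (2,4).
3784/35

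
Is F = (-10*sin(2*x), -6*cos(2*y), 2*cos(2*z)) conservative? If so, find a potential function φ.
Yes, F is conservative. φ = -3*sin(2*y) + sin(2*z) + 5*cos(2*x)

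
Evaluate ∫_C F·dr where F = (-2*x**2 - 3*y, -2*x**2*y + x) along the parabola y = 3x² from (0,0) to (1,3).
-23/3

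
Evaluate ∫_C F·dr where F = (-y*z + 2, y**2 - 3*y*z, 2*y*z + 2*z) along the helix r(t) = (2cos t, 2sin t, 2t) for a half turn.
-8 + 6*pi**2 + 22*pi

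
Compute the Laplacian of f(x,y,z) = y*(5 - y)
-2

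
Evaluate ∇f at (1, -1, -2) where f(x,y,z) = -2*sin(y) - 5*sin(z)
(0, -2*cos(1), -5*cos(2))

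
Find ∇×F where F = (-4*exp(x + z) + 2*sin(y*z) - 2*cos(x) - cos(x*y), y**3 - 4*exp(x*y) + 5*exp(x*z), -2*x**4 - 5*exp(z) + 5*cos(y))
(-5*x*exp(x*z) - 5*sin(y), 8*x**3 + 2*y*cos(y*z) - 4*exp(x + z), -x*sin(x*y) - 4*y*exp(x*y) + 5*z*exp(x*z) - 2*z*cos(y*z))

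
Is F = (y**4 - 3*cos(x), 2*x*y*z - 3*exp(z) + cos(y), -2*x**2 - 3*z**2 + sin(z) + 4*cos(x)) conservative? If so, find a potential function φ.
No, ∇×F = (-2*x*y + 3*exp(z), 4*x + 4*sin(x), 2*y*(-2*y**2 + z)) ≠ 0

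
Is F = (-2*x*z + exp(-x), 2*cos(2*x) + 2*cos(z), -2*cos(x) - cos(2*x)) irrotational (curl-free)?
No, ∇×F = (2*sin(z), -2*x - 2*sin(x) - 2*sin(2*x), -4*sin(2*x))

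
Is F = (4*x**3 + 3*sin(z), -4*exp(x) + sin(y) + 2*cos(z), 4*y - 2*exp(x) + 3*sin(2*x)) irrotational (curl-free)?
No, ∇×F = (2*sin(z) + 4, 2*exp(x) - 6*cos(2*x) + 3*cos(z), -4*exp(x))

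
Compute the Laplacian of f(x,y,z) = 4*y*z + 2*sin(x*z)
-2*(x**2 + z**2)*sin(x*z)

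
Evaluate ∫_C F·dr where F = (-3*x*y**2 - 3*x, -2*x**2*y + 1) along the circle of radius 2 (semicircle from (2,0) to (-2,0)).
0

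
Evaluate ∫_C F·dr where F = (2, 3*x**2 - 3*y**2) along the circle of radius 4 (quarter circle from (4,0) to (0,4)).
56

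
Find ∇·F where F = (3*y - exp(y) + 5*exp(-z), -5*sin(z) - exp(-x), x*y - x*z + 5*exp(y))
-x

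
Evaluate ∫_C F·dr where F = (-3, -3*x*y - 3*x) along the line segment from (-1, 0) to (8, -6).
-234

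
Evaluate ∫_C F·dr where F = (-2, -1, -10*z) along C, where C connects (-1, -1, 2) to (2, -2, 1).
10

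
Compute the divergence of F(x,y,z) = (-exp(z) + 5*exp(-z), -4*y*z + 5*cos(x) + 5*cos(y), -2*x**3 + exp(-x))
-4*z - 5*sin(y)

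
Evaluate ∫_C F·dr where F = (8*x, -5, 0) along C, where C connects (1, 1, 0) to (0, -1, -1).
6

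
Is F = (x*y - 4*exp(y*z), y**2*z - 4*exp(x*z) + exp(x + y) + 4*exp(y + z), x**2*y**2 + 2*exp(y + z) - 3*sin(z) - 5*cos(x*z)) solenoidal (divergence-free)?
No, ∇·F = 5*x*sin(x*z) + 2*y*z + y + exp(x + y) + 6*exp(y + z) - 3*cos(z)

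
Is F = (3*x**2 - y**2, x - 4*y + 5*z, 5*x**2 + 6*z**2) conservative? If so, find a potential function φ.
No, ∇×F = (-5, -10*x, 2*y + 1) ≠ 0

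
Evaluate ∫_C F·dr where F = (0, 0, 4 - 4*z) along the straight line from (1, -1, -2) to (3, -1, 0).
16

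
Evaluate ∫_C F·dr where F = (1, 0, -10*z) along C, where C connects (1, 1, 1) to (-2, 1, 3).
-43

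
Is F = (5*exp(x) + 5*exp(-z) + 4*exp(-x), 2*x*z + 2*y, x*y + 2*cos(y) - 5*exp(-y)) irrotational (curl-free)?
No, ∇×F = (-x - 2*sin(y) + 5*exp(-y), -y - 5*exp(-z), 2*z)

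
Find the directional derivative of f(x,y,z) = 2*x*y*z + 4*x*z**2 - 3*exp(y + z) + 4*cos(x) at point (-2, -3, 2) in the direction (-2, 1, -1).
2*sqrt(6)*(1 - 2*sin(2))/3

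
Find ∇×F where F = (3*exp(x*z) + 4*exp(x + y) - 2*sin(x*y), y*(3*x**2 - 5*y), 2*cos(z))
(0, 3*x*exp(x*z), 6*x*y + 2*x*cos(x*y) - 4*exp(x + y))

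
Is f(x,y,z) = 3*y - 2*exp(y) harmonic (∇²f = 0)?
No, ∇²f = -2*exp(y)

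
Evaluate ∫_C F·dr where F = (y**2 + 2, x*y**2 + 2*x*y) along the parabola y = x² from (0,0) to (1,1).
23/7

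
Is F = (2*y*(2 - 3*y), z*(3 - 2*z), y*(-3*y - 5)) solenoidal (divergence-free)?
Yes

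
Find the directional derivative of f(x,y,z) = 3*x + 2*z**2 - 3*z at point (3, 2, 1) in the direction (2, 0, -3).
3*sqrt(13)/13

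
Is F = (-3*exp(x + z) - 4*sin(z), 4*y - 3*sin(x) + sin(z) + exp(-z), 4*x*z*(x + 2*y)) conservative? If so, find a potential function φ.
No, ∇×F = (8*x*z - cos(z) + exp(-z), -8*x*z - 8*y*z - 3*exp(x + z) - 4*cos(z), -3*cos(x)) ≠ 0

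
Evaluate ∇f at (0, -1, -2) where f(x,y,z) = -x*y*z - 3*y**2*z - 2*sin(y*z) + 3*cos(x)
(-2, -12 + 4*cos(2), -3 + 2*cos(2))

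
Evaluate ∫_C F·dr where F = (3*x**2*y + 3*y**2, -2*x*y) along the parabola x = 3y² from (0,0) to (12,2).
21072/7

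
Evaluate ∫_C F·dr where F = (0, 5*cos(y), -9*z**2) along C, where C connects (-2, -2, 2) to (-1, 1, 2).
5*sin(1) + 5*sin(2)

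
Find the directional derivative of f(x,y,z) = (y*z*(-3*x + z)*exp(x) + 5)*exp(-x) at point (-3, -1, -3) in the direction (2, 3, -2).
2*sqrt(17)*(-5*exp(3) - 33)/17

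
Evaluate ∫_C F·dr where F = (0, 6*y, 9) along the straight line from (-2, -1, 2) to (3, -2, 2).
9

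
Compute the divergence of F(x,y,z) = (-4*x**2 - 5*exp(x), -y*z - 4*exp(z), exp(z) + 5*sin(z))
-8*x - z - 5*exp(x) + exp(z) + 5*cos(z)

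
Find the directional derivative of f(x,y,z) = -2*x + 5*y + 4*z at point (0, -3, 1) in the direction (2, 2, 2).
7*sqrt(3)/3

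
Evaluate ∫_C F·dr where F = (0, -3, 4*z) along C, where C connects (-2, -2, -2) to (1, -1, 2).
-3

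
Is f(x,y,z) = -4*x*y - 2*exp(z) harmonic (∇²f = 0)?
No, ∇²f = -2*exp(z)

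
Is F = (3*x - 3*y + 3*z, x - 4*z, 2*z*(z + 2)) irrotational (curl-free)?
No, ∇×F = (4, 3, 4)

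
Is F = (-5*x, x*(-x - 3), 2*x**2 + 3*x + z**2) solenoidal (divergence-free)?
No, ∇·F = 2*z - 5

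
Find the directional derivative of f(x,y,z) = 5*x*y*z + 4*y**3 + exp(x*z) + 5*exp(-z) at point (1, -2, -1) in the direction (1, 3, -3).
sqrt(19)*(-4 + 15*exp(2) + 169*E)*exp(-1)/19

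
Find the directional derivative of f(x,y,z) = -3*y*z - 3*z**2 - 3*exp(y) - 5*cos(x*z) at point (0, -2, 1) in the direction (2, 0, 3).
0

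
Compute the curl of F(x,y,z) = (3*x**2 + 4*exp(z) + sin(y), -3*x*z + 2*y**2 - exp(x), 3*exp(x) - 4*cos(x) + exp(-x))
(3*x, -3*exp(x) + 4*exp(z) - 4*sin(x) + exp(-x), -3*z - exp(x) - cos(y))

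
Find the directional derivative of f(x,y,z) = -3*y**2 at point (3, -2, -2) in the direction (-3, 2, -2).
24*sqrt(17)/17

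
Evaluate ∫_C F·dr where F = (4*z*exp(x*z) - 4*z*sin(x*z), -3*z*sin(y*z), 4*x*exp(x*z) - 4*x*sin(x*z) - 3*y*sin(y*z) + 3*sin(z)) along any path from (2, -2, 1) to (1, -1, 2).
-3*cos(2) + 3*cos(1)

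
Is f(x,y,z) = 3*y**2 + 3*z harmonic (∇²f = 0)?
No, ∇²f = 6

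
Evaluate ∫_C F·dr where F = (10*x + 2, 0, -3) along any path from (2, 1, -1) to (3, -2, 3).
15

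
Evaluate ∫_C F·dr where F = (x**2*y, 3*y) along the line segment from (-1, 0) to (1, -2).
16/3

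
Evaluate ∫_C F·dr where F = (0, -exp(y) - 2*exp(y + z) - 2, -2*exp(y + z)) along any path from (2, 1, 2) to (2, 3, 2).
-2*exp(5) - 4 + E + exp(3)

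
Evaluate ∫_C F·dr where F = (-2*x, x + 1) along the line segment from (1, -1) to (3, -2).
-11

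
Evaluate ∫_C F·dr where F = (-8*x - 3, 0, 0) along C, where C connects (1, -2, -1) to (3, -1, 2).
-38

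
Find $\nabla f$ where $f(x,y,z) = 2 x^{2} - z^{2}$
(4*x, 0, -2*z)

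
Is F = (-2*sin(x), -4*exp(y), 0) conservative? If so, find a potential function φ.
Yes, F is conservative. φ = -4*exp(y) + 2*cos(x)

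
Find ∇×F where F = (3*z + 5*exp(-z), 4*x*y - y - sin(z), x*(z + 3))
(cos(z), -z - 5*exp(-z), 4*y)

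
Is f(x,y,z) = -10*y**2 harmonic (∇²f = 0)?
No, ∇²f = -20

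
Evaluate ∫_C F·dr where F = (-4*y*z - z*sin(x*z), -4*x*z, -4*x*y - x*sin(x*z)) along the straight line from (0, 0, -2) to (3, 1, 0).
0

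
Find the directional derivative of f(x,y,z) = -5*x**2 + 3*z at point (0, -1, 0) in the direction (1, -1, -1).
-sqrt(3)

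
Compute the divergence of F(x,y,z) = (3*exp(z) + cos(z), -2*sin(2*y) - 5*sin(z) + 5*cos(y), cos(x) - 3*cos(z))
-5*sin(y) + 3*sin(z) - 4*cos(2*y)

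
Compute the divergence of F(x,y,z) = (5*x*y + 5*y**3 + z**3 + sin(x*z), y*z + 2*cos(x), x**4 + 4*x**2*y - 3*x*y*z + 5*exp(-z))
-3*x*y + 5*y + z*cos(x*z) + z - 5*exp(-z)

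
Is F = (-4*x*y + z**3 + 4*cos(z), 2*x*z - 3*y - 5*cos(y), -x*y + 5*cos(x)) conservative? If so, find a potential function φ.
No, ∇×F = (-3*x, y + 3*z**2 + 5*sin(x) - 4*sin(z), 4*x + 2*z) ≠ 0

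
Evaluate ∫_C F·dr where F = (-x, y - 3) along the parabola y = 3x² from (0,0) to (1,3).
-5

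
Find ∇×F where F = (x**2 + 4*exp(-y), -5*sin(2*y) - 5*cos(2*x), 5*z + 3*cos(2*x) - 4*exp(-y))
(4*exp(-y), 6*sin(2*x), 10*sin(2*x) + 4*exp(-y))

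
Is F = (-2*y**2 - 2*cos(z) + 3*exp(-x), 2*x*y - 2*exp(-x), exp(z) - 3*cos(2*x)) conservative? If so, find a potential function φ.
No, ∇×F = (0, -6*sin(2*x) + 2*sin(z), 6*y + 2*exp(-x)) ≠ 0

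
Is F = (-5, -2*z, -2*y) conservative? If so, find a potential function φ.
Yes, F is conservative. φ = -5*x - 2*y*z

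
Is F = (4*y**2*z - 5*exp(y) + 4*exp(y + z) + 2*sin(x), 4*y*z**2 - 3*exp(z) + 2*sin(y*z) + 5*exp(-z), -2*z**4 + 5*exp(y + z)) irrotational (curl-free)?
No, ∇×F = (-8*y*z - 2*y*cos(y*z) + 3*exp(z) + 5*exp(y + z) + 5*exp(-z), 4*y**2 + 4*exp(y + z), -8*y*z + 5*exp(y) - 4*exp(y + z))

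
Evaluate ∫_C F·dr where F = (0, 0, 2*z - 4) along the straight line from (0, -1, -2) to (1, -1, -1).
-7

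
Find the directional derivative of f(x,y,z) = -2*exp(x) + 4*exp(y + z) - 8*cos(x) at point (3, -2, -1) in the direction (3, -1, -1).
2*sqrt(11)*(-3*exp(6) - 4 + 12*exp(3)*sin(3))*exp(-3)/11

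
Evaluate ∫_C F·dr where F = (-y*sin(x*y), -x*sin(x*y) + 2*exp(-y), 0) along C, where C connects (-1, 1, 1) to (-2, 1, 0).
-cos(1) + cos(2)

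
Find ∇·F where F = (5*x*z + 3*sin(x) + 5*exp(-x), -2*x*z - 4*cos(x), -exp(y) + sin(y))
5*z + 3*cos(x) - 5*exp(-x)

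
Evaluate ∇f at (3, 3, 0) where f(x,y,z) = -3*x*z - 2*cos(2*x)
(4*sin(6), 0, -9)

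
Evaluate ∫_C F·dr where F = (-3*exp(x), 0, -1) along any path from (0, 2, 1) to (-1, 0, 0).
4 - 3*exp(-1)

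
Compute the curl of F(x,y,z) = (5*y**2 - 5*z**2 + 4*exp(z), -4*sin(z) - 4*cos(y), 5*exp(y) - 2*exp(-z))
(5*exp(y) + 4*cos(z), -10*z + 4*exp(z), -10*y)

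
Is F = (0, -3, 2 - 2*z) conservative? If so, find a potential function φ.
Yes, F is conservative. φ = -3*y - z**2 + 2*z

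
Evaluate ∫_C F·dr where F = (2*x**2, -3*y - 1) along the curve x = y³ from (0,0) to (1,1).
-11/6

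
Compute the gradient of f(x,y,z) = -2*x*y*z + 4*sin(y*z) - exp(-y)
(-2*y*z, -2*x*z + 4*z*cos(y*z) + exp(-y), 2*y*(-x + 2*cos(y*z)))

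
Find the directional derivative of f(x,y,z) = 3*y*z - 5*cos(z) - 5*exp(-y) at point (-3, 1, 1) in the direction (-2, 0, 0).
0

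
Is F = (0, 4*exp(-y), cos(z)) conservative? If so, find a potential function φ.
Yes, F is conservative. φ = sin(z) - 4*exp(-y)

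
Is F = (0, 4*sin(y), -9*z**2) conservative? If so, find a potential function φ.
Yes, F is conservative. φ = -3*z**3 - 4*cos(y)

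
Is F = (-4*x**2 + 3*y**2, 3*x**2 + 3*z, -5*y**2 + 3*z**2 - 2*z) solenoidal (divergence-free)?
No, ∇·F = -8*x + 6*z - 2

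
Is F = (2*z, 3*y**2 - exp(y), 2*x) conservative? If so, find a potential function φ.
Yes, F is conservative. φ = 2*x*z + y**3 - exp(y)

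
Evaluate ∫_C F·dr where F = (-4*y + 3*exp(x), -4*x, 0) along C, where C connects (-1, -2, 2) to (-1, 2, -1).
16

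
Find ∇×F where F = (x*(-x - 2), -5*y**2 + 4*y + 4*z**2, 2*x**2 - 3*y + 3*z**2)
(-8*z - 3, -4*x, 0)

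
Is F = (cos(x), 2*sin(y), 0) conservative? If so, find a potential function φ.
Yes, F is conservative. φ = sin(x) - 2*cos(y)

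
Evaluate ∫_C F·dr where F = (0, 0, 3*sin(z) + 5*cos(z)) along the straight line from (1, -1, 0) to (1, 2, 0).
0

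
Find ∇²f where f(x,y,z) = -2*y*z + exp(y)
exp(y)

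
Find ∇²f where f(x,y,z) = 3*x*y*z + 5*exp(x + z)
10*exp(x + z)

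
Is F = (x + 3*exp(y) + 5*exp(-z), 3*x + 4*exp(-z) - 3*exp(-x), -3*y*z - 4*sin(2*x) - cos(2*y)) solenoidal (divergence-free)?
No, ∇·F = 1 - 3*y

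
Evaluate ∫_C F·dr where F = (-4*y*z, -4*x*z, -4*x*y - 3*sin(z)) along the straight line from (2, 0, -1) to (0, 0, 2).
-3*cos(1) + 3*cos(2)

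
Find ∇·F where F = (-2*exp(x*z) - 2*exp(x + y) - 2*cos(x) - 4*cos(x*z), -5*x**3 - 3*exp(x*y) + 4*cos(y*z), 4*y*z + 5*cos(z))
-3*x*exp(x*y) + 4*y - 2*z*exp(x*z) + 4*z*sin(x*z) - 4*z*sin(y*z) - 2*exp(x + y) + 2*sin(x) - 5*sin(z)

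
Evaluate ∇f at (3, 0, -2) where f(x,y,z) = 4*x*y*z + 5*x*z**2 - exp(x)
(20 - exp(3), -24, -60)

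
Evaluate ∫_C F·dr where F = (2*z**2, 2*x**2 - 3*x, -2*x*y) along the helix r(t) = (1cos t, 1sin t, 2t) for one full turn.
pi*(-3 + 32*pi)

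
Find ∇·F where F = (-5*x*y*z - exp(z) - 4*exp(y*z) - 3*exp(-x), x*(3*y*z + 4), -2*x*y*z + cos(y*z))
-2*x*y + 3*x*z - 5*y*z - y*sin(y*z) + 3*exp(-x)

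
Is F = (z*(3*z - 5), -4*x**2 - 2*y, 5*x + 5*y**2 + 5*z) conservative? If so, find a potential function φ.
No, ∇×F = (10*y, 6*z - 10, -8*x) ≠ 0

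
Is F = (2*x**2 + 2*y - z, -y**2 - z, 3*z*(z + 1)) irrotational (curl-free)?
No, ∇×F = (1, -1, -2)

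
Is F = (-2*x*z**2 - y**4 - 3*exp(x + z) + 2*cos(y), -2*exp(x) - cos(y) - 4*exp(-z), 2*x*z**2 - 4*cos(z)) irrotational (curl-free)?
No, ∇×F = (-4*exp(-z), -4*x*z - 2*z**2 - 3*exp(x + z), 4*y**3 - 2*exp(x) + 2*sin(y))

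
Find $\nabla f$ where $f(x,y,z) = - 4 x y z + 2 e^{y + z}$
(-4*y*z, -4*x*z + 2*exp(y + z), -4*x*y + 2*exp(y + z))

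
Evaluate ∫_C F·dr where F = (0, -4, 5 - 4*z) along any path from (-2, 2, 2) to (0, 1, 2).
4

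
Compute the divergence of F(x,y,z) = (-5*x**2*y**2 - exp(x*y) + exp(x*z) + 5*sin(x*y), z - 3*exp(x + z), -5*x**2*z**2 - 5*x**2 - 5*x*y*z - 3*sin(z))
-10*x**2*z - 10*x*y**2 - 5*x*y - y*exp(x*y) + 5*y*cos(x*y) + z*exp(x*z) - 3*cos(z)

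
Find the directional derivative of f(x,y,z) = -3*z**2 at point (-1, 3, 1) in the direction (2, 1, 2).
-4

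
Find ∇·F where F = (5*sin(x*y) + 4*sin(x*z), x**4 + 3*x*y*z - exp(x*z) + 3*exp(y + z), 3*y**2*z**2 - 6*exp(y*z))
3*x*z + 6*y**2*z - 6*y*exp(y*z) + 5*y*cos(x*y) + 4*z*cos(x*z) + 3*exp(y + z)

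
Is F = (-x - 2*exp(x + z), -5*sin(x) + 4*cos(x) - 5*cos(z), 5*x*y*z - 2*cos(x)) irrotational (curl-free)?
No, ∇×F = (5*x*z - 5*sin(z), -5*y*z - 2*exp(x + z) - 2*sin(x), -4*sin(x) - 5*cos(x))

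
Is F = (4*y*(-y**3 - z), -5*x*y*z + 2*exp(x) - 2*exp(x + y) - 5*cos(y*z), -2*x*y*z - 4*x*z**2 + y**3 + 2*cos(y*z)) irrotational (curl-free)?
No, ∇×F = (5*x*y - 2*x*z + 3*y**2 - 5*y*sin(y*z) - 2*z*sin(y*z), 2*y*z - 4*y + 4*z**2, 16*y**3 - 5*y*z + 4*z + 2*exp(x) - 2*exp(x + y))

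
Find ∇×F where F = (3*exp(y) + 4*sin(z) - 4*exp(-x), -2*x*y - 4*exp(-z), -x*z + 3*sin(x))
(-4*exp(-z), z - 3*cos(x) + 4*cos(z), -2*y - 3*exp(y))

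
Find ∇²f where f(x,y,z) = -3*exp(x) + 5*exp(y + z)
-3*exp(x) + 10*exp(y + z)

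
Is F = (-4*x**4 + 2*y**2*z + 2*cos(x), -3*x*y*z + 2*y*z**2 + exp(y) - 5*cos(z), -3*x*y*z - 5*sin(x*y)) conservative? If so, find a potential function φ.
No, ∇×F = (3*x*y - 3*x*z - 5*x*cos(x*y) - 4*y*z - 5*sin(z), y*(2*y + 3*z + 5*cos(x*y)), -7*y*z) ≠ 0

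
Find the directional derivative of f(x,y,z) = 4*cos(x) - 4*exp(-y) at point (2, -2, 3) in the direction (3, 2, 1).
2*sqrt(14)*(-3*sin(2) + 2*exp(2))/7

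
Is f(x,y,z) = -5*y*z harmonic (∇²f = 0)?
Yes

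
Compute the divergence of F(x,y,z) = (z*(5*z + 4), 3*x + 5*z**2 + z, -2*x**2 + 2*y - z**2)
-2*z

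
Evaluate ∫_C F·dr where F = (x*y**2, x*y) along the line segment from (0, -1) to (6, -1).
18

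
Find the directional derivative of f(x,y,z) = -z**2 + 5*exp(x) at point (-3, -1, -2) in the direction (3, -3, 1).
sqrt(19)*(15 + 4*exp(3))*exp(-3)/19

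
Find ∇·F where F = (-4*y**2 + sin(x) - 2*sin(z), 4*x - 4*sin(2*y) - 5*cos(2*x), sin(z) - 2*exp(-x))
cos(x) - 8*cos(2*y) + cos(z)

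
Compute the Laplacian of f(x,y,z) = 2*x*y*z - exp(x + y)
-2*exp(x + y)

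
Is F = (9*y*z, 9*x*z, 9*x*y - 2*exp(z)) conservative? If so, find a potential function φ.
Yes, F is conservative. φ = 9*x*y*z - 2*exp(z)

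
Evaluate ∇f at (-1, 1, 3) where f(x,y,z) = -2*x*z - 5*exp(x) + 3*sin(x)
(-6 - 5*exp(-1) + 3*cos(1), 0, 2)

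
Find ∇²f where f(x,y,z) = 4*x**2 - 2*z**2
4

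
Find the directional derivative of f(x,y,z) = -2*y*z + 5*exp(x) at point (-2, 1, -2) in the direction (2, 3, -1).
sqrt(14)*(5/7 + exp(2))*exp(-2)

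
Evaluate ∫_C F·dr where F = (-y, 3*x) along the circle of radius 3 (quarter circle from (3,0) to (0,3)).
9*pi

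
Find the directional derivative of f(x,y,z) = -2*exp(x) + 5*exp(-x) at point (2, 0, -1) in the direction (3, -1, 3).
3*sqrt(19)*(-2*exp(4) - 5)*exp(-2)/19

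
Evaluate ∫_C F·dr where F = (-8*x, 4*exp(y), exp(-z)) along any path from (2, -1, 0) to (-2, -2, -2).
-exp(2) - 4*exp(-1) + 4*exp(-2) + 1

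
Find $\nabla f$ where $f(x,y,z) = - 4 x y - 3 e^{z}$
(-4*y, -4*x, -3*exp(z))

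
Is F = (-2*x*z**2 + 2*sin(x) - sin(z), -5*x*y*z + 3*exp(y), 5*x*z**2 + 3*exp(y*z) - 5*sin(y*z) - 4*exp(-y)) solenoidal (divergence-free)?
No, ∇·F = 5*x*z + 3*y*exp(y*z) - 5*y*cos(y*z) - 2*z**2 + 3*exp(y) + 2*cos(x)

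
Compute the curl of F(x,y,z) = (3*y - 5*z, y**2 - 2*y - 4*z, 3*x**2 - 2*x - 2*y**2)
(4 - 4*y, -6*x - 3, -3)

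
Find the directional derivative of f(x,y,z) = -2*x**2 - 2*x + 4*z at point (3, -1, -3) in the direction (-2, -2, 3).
40*sqrt(17)/17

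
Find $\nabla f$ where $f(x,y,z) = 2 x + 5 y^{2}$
(2, 10*y, 0)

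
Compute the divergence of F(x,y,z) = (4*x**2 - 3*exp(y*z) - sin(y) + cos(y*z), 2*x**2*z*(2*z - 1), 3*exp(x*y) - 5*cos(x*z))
x*(5*sin(x*z) + 8)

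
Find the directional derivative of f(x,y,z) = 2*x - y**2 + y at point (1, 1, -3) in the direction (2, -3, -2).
7*sqrt(17)/17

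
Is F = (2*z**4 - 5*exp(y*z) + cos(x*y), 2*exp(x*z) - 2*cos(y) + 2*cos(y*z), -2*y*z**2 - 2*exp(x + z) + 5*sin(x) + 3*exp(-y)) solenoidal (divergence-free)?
No, ∇·F = -4*y*z - y*sin(x*y) - 2*z*sin(y*z) - 2*exp(x + z) + 2*sin(y)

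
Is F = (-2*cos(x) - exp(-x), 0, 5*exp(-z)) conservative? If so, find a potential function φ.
Yes, F is conservative. φ = -2*sin(x) - 5*exp(-z) + exp(-x)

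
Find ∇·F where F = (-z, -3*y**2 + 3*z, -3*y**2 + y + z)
1 - 6*y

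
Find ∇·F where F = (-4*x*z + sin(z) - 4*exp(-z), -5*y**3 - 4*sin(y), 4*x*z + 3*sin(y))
4*x - 15*y**2 - 4*z - 4*cos(y)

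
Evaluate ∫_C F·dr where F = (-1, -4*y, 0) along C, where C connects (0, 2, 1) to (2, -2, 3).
-2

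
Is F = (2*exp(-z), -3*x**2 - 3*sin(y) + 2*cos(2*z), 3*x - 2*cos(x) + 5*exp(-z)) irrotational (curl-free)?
No, ∇×F = (4*sin(2*z), -2*sin(x) - 3 - 2*exp(-z), -6*x)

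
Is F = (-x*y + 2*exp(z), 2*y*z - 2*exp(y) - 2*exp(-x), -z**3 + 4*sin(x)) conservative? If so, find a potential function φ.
No, ∇×F = (-2*y, 2*exp(z) - 4*cos(x), x + 2*exp(-x)) ≠ 0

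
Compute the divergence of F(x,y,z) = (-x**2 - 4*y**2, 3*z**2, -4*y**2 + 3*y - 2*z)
-2*x - 2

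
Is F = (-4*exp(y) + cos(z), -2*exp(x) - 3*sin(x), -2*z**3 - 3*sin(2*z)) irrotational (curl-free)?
No, ∇×F = (0, -sin(z), -2*exp(x) + 4*exp(y) - 3*cos(x))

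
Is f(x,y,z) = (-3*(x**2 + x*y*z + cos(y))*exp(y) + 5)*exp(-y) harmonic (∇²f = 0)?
No, ∇²f = 3*cos(y) - 6 + 5*exp(-y)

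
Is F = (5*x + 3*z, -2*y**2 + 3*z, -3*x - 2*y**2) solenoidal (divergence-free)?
No, ∇·F = 5 - 4*y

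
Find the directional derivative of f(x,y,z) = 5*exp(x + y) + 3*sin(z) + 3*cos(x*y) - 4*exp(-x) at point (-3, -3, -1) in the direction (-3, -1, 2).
sqrt(14)*(-6*exp(9) - 18*exp(6)*sin(9) - 10 + 3*exp(6)*cos(1))*exp(-6)/7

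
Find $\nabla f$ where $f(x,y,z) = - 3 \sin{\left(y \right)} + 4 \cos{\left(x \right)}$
(-4*sin(x), -3*cos(y), 0)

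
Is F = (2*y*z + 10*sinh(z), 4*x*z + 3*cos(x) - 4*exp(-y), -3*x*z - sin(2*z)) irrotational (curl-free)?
No, ∇×F = (-4*x, 2*y + 3*z + 10*cosh(z), 2*z - 3*sin(x))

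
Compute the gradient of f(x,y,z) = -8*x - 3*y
(-8, -3, 0)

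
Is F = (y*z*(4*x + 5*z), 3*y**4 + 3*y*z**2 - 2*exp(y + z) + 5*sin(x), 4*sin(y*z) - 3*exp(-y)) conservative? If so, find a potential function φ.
No, ∇×F = (-6*y*z + 4*z*cos(y*z) + 2*exp(y + z) + 3*exp(-y), 2*y*(2*x + 5*z), -z*(4*x + 5*z) + 5*cos(x)) ≠ 0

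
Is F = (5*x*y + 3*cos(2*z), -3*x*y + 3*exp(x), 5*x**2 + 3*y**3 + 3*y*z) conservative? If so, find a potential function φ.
No, ∇×F = (9*y**2 + 3*z, -10*x - 6*sin(2*z), -5*x - 3*y + 3*exp(x)) ≠ 0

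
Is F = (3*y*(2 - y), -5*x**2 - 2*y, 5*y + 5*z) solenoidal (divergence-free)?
No, ∇·F = 3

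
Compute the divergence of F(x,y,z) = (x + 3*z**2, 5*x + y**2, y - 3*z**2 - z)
2*y - 6*z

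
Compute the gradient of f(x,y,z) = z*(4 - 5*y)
(0, -5*z, 4 - 5*y)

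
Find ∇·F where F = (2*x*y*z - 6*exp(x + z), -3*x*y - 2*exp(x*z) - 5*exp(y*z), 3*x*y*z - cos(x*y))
3*x*y - 3*x + 2*y*z - 5*z*exp(y*z) - 6*exp(x + z)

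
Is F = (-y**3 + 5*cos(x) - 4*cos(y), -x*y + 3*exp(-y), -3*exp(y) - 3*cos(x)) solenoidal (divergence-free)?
No, ∇·F = -x - 5*sin(x) - 3*exp(-y)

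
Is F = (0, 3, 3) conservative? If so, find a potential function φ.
Yes, F is conservative. φ = 3*y + 3*z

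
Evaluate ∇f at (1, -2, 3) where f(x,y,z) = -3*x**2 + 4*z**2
(-6, 0, 24)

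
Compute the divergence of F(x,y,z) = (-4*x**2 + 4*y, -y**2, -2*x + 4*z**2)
-8*x - 2*y + 8*z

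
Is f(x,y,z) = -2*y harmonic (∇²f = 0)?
Yes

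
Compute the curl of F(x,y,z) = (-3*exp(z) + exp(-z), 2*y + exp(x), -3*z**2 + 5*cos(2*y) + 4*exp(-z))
(-10*sin(2*y), -3*exp(z) - exp(-z), exp(x))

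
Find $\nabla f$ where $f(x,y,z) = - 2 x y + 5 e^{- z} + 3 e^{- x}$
(-2*y - 3*exp(-x), -2*x, -5*exp(-z))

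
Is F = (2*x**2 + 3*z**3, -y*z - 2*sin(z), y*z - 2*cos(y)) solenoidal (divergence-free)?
No, ∇·F = 4*x + y - z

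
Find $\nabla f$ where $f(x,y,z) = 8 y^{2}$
(0, 16*y, 0)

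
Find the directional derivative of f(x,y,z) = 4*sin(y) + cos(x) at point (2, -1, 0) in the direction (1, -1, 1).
-sqrt(3)*(sin(2) + 4*cos(1))/3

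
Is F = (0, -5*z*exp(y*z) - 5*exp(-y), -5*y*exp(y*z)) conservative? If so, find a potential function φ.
Yes, F is conservative. φ = -5*exp(y*z) + 5*exp(-y)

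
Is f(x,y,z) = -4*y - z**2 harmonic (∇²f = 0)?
No, ∇²f = -2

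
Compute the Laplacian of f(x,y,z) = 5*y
0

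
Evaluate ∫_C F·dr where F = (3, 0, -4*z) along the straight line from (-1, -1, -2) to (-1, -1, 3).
-10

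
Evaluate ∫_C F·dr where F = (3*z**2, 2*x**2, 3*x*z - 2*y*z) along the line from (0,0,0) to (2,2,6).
304/3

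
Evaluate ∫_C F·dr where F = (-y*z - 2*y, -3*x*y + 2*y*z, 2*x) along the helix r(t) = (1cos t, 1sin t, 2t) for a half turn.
-2 + pi**2/2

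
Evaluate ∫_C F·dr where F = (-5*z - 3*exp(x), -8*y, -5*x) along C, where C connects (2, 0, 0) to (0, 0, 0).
-3 + 3*exp(2)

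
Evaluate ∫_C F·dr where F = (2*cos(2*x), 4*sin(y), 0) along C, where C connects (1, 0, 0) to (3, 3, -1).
-sin(2) + sin(6) - 4*cos(3) + 4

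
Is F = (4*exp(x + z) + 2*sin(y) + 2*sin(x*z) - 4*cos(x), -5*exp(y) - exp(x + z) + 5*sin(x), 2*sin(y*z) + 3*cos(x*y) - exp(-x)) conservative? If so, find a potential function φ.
No, ∇×F = (-3*x*sin(x*y) + 2*z*cos(y*z) + exp(x + z), 2*x*cos(x*z) + 3*y*sin(x*y) + 4*exp(x + z) - exp(-x), -exp(x + z) + 5*cos(x) - 2*cos(y)) ≠ 0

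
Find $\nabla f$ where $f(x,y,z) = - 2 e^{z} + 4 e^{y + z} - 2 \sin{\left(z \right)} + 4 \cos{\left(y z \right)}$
(0, -4*z*sin(y*z) + 4*exp(y + z), -4*y*sin(y*z) - 2*exp(z) + 4*exp(y + z) - 2*cos(z))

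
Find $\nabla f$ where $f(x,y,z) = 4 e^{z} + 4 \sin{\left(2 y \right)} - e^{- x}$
(exp(-x), 8*cos(2*y), 4*exp(z))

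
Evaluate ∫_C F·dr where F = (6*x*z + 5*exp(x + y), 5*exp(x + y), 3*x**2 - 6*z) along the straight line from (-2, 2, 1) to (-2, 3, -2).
-50 + 5*E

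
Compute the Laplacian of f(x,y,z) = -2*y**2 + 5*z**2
6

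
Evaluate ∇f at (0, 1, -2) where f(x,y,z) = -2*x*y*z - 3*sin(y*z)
(4, 6*cos(2), -3*cos(2))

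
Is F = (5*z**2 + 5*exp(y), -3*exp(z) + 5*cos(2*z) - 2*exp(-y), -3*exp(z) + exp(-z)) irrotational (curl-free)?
No, ∇×F = (3*exp(z) + 10*sin(2*z), 10*z, -5*exp(y))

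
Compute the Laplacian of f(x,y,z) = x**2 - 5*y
2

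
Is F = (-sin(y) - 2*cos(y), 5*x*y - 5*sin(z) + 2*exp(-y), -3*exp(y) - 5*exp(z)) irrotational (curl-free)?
No, ∇×F = (-3*exp(y) + 5*cos(z), 0, 5*y - 2*sin(y) + cos(y))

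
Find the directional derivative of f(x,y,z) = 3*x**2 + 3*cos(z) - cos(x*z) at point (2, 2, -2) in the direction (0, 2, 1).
sqrt(5)*(-2*sin(4) + 3*sin(2))/5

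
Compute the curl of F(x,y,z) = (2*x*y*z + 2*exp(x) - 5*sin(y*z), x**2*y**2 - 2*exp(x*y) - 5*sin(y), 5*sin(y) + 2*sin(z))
(5*cos(y), y*(2*x - 5*cos(y*z)), 2*x*y**2 - 2*x*z - 2*y*exp(x*y) + 5*z*cos(y*z))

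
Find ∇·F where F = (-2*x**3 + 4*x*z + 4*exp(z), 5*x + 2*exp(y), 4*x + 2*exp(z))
-6*x**2 + 4*z + 2*exp(y) + 2*exp(z)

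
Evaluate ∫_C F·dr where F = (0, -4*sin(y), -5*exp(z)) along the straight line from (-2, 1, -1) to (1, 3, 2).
-5*exp(2) + 4*cos(3) - 4*cos(1) + 5*exp(-1)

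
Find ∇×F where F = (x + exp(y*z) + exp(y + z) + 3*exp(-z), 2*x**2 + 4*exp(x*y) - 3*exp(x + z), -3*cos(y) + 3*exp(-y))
(3*((exp(x + z) + sin(y))*exp(y) - 1)*exp(-y), y*exp(y*z) + exp(y + z) - 3*exp(-z), 4*x + 4*y*exp(x*y) - z*exp(y*z) - 3*exp(x + z) - exp(y + z))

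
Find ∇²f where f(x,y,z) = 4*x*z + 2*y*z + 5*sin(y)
-5*sin(y)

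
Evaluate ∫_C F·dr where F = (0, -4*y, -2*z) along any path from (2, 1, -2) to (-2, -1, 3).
-5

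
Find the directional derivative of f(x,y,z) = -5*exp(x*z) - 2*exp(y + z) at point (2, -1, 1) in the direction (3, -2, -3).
5*sqrt(22)*(2 + 3*exp(2))/22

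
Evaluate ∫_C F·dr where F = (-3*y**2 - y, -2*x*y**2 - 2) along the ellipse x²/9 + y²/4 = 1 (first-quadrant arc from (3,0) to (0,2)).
20 - 3*pi/2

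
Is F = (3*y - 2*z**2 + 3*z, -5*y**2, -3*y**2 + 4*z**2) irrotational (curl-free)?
No, ∇×F = (-6*y, 3 - 4*z, -3)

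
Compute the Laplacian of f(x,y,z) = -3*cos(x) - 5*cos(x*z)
5*x**2*cos(x*z) + 5*z**2*cos(x*z) + 3*cos(x)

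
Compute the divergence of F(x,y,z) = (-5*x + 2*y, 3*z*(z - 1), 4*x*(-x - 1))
-5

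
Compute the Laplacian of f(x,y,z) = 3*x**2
6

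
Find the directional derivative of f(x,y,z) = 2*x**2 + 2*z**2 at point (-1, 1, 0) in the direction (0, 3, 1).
0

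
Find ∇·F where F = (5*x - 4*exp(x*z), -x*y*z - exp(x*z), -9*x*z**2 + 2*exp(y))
-19*x*z - 4*z*exp(x*z) + 5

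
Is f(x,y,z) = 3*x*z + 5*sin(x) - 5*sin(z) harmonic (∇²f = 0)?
No, ∇²f = -5*sin(x) + 5*sin(z)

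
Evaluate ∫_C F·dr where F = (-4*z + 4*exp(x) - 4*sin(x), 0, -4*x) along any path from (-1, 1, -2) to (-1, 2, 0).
8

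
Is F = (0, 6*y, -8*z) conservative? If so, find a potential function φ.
Yes, F is conservative. φ = 3*y**2 - 4*z**2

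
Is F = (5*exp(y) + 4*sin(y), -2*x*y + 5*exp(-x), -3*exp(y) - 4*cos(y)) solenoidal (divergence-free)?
No, ∇·F = -2*x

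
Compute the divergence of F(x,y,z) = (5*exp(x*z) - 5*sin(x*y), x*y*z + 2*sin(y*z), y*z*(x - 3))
x*z + y*(x - 3) - 5*y*cos(x*y) + 5*z*exp(x*z) + 2*z*cos(y*z)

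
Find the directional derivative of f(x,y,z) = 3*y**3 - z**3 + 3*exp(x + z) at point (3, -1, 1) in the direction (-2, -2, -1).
-3*exp(4) - 5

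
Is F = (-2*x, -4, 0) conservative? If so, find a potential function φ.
Yes, F is conservative. φ = -x**2 - 4*y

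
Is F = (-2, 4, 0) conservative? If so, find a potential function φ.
Yes, F is conservative. φ = -2*x + 4*y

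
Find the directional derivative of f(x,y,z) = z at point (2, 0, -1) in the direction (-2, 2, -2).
-sqrt(3)/3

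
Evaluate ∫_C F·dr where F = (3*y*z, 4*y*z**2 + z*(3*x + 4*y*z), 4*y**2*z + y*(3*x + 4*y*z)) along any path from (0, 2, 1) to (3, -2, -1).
18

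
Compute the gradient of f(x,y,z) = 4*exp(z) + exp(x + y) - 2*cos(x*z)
(2*z*sin(x*z) + exp(x + y), exp(x + y), 2*x*sin(x*z) + 4*exp(z))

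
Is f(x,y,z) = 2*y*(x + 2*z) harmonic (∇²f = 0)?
Yes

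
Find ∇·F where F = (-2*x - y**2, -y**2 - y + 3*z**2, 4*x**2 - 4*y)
-2*y - 3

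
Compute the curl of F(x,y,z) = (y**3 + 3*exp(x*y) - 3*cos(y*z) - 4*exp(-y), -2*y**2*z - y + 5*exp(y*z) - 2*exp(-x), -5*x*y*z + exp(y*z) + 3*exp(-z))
(-5*x*z + 2*y**2 - 5*y*exp(y*z) + z*exp(y*z), y*(5*z + 3*sin(y*z)), -3*x*exp(x*y) - 3*y**2 - 3*z*sin(y*z) - 4*exp(-y) + 2*exp(-x))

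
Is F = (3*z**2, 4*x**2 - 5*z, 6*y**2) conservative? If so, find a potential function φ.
No, ∇×F = (12*y + 5, 6*z, 8*x) ≠ 0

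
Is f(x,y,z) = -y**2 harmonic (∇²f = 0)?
No, ∇²f = -2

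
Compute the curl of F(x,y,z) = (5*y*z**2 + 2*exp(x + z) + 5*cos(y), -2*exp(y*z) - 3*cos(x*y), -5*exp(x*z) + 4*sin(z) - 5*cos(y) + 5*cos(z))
(2*y*exp(y*z) + 5*sin(y), 10*y*z + 5*z*exp(x*z) + 2*exp(x + z), 3*y*sin(x*y) - 5*z**2 + 5*sin(y))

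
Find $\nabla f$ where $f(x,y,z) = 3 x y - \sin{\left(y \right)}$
(3*y, 3*x - cos(y), 0)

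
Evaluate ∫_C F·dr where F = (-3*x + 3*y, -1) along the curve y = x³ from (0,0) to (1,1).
-7/4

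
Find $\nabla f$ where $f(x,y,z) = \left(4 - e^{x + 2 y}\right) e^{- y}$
(-exp(x + y), (-exp(x + 2*y) - 4)*exp(-y), 0)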